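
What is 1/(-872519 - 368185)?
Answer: -1/1240704 ≈ -8.0599e-7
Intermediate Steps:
1/(-872519 - 368185) = 1/(-1240704) = -1/1240704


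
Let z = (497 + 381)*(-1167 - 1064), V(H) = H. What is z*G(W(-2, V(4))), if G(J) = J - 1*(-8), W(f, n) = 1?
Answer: -17629362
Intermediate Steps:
G(J) = 8 + J (G(J) = J + 8 = 8 + J)
z = -1958818 (z = 878*(-2231) = -1958818)
z*G(W(-2, V(4))) = -1958818*(8 + 1) = -1958818*9 = -17629362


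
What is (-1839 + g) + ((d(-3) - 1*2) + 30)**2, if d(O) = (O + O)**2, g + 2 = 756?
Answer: 3011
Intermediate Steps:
g = 754 (g = -2 + 756 = 754)
d(O) = 4*O**2 (d(O) = (2*O)**2 = 4*O**2)
(-1839 + g) + ((d(-3) - 1*2) + 30)**2 = (-1839 + 754) + ((4*(-3)**2 - 1*2) + 30)**2 = -1085 + ((4*9 - 2) + 30)**2 = -1085 + ((36 - 2) + 30)**2 = -1085 + (34 + 30)**2 = -1085 + 64**2 = -1085 + 4096 = 3011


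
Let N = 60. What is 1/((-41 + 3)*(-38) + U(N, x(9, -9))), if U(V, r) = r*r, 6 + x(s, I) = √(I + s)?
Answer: 1/1480 ≈ 0.00067568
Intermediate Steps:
x(s, I) = -6 + √(I + s)
U(V, r) = r²
1/((-41 + 3)*(-38) + U(N, x(9, -9))) = 1/((-41 + 3)*(-38) + (-6 + √(-9 + 9))²) = 1/(-38*(-38) + (-6 + √0)²) = 1/(1444 + (-6 + 0)²) = 1/(1444 + (-6)²) = 1/(1444 + 36) = 1/1480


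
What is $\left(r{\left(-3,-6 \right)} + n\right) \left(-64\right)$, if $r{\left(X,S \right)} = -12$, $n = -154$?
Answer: $10624$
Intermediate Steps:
$\left(r{\left(-3,-6 \right)} + n\right) \left(-64\right) = \left(-12 - 154\right) \left(-64\right) = \left(-166\right) \left(-64\right) = 10624$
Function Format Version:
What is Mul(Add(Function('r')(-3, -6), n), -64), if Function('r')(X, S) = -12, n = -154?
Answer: 10624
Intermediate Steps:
Mul(Add(Function('r')(-3, -6), n), -64) = Mul(Add(-12, -154), -64) = Mul(-166, -64) = 10624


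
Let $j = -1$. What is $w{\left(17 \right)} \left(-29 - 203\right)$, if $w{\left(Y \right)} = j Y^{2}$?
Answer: $67048$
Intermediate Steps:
$w{\left(Y \right)} = - Y^{2}$
$w{\left(17 \right)} \left(-29 - 203\right) = - 17^{2} \left(-29 - 203\right) = \left(-1\right) 289 \left(-232\right) = \left(-289\right) \left(-232\right) = 67048$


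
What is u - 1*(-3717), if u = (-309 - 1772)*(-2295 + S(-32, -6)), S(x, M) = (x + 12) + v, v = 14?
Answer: 4792098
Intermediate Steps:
S(x, M) = 26 + x (S(x, M) = (x + 12) + 14 = (12 + x) + 14 = 26 + x)
u = 4788381 (u = (-309 - 1772)*(-2295 + (26 - 32)) = -2081*(-2295 - 6) = -2081*(-2301) = 4788381)
u - 1*(-3717) = 4788381 - 1*(-3717) = 4788381 + 3717 = 4792098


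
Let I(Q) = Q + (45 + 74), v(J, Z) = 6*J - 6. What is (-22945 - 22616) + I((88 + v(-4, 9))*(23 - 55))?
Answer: -47298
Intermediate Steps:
v(J, Z) = -6 + 6*J
I(Q) = 119 + Q (I(Q) = Q + 119 = 119 + Q)
(-22945 - 22616) + I((88 + v(-4, 9))*(23 - 55)) = (-22945 - 22616) + (119 + (88 + (-6 + 6*(-4)))*(23 - 55)) = -45561 + (119 + (88 + (-6 - 24))*(-32)) = -45561 + (119 + (88 - 30)*(-32)) = -45561 + (119 + 58*(-32)) = -45561 + (119 - 1856) = -45561 - 1737 = -47298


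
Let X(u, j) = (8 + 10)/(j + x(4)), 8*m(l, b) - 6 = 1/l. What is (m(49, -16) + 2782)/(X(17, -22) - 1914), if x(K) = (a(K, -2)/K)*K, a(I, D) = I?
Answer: -1090839/750680 ≈ -1.4531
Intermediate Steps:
m(l, b) = ¾ + 1/(8*l)
x(K) = K (x(K) = (K/K)*K = 1*K = K)
X(u, j) = 18/(4 + j) (X(u, j) = (8 + 10)/(j + 4) = 18/(4 + j))
(m(49, -16) + 2782)/(X(17, -22) - 1914) = ((⅛)*(1 + 6*49)/49 + 2782)/(18/(4 - 22) - 1914) = ((⅛)*(1/49)*(1 + 294) + 2782)/(18/(-18) - 1914) = ((⅛)*(1/49)*295 + 2782)/(18*(-1/18) - 1914) = (295/392 + 2782)/(-1 - 1914) = (1090839/392)/(-1915) = (1090839/392)*(-1/1915) = -1090839/750680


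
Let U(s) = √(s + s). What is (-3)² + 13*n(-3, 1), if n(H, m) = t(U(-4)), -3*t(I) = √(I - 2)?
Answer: 9 - 13*√(-2 + 2*I*√2)/3 ≈ 5.2924 - 7.1625*I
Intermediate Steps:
U(s) = √2*√s (U(s) = √(2*s) = √2*√s)
t(I) = -√(-2 + I)/3 (t(I) = -√(I - 2)/3 = -√(-2 + I)/3)
n(H, m) = -√(-2 + 2*I*√2)/3 (n(H, m) = -√(-2 + √2*√(-4))/3 = -√(-2 + √2*(2*I))/3 = -√(-2 + 2*I*√2)/3)
(-3)² + 13*n(-3, 1) = (-3)² + 13*(-√(-2 + 2*I*√2)/3) = 9 - 13*√(-2 + 2*I*√2)/3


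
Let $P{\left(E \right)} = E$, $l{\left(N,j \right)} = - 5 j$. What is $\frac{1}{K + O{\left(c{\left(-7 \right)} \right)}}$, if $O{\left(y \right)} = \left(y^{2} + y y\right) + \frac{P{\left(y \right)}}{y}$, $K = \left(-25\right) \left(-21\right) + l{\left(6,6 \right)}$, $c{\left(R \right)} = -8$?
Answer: $\frac{1}{624} \approx 0.0016026$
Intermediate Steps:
$K = 495$ ($K = \left(-25\right) \left(-21\right) - 30 = 525 - 30 = 495$)
$O{\left(y \right)} = 1 + 2 y^{2}$ ($O{\left(y \right)} = \left(y^{2} + y y\right) + \frac{y}{y} = \left(y^{2} + y^{2}\right) + 1 = 2 y^{2} + 1 = 1 + 2 y^{2}$)
$\frac{1}{K + O{\left(c{\left(-7 \right)} \right)}} = \frac{1}{495 + \left(1 + 2 \left(-8\right)^{2}\right)} = \frac{1}{495 + \left(1 + 2 \cdot 64\right)} = \frac{1}{495 + \left(1 + 128\right)} = \frac{1}{495 + 129} = \frac{1}{624}$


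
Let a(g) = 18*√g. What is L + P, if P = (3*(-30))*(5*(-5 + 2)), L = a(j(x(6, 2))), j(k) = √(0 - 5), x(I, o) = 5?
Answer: 1350 + 18*5^(¼)*√I ≈ 1369.0 + 19.033*I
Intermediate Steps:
j(k) = I*√5 (j(k) = √(-5) = I*√5)
L = 18*5^(¼)*√I (L = 18*√(I*√5) = 18*(5^(¼)*√I) = 18*5^(¼)*√I ≈ 19.033 + 19.033*I)
P = 1350 (P = -450*(-3) = -90*(-15) = 1350)
L + P = 18*5^(¼)*√I + 1350 = 1350 + 18*5^(¼)*√I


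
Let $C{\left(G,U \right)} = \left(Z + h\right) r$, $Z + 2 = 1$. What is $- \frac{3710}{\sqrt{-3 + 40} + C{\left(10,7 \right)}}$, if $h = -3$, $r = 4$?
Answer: $\frac{59360}{219} + \frac{3710 \sqrt{37}}{219} \approx 374.1$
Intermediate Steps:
$Z = -1$ ($Z = -2 + 1 = -1$)
$C{\left(G,U \right)} = -16$ ($C{\left(G,U \right)} = \left(-1 - 3\right) 4 = \left(-4\right) 4 = -16$)
$- \frac{3710}{\sqrt{-3 + 40} + C{\left(10,7 \right)}} = - \frac{3710}{\sqrt{-3 + 40} - 16} = - \frac{3710}{\sqrt{37} - 16} = - \frac{3710}{-16 + \sqrt{37}}$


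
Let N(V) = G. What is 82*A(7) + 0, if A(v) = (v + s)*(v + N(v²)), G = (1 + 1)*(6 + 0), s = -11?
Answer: -6232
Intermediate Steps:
G = 12 (G = 2*6 = 12)
N(V) = 12
A(v) = (-11 + v)*(12 + v) (A(v) = (v - 11)*(v + 12) = (-11 + v)*(12 + v))
82*A(7) + 0 = 82*(-132 + 7 + 7²) + 0 = 82*(-132 + 7 + 49) + 0 = 82*(-76) + 0 = -6232 + 0 = -6232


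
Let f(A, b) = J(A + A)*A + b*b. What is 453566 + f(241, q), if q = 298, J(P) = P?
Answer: 658532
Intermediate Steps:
f(A, b) = b² + 2*A² (f(A, b) = (A + A)*A + b*b = (2*A)*A + b² = 2*A² + b² = b² + 2*A²)
453566 + f(241, q) = 453566 + (298² + 2*241²) = 453566 + (88804 + 2*58081) = 453566 + (88804 + 116162) = 453566 + 204966 = 658532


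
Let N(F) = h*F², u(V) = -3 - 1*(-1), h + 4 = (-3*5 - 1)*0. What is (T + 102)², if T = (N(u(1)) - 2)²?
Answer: 181476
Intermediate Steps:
h = -4 (h = -4 + (-3*5 - 1)*0 = -4 + (-15 - 1)*0 = -4 - 16*0 = -4 + 0 = -4)
u(V) = -2 (u(V) = -3 + 1 = -2)
N(F) = -4*F²
T = 324 (T = (-4*(-2)² - 2)² = (-4*4 - 2)² = (-16 - 2)² = (-18)² = 324)
(T + 102)² = (324 + 102)² = 426² = 181476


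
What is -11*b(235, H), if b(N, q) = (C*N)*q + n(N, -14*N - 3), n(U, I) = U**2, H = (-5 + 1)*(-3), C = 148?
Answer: -5198435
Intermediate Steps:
H = 12 (H = -4*(-3) = 12)
b(N, q) = N**2 + 148*N*q (b(N, q) = (148*N)*q + N**2 = 148*N*q + N**2 = N**2 + 148*N*q)
-11*b(235, H) = -2585*(235 + 148*12) = -2585*(235 + 1776) = -2585*2011 = -11*472585 = -5198435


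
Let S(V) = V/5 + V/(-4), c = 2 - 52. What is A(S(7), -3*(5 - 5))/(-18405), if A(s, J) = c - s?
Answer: 331/122700 ≈ 0.0026976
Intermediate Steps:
c = -50
S(V) = -V/20 (S(V) = V*(1/5) + V*(-1/4) = V/5 - V/4 = -V/20)
A(s, J) = -50 - s
A(S(7), -3*(5 - 5))/(-18405) = (-50 - (-1)*7/20)/(-18405) = (-50 - 1*(-7/20))*(-1/18405) = (-50 + 7/20)*(-1/18405) = -993/20*(-1/18405) = 331/122700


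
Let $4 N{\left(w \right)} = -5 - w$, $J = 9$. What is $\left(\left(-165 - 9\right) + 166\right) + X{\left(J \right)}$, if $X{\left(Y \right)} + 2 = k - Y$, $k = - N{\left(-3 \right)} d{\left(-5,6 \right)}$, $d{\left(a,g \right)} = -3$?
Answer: $- \frac{41}{2} \approx -20.5$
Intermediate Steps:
$N{\left(w \right)} = - \frac{5}{4} - \frac{w}{4}$ ($N{\left(w \right)} = \frac{-5 - w}{4} = - \frac{5}{4} - \frac{w}{4}$)
$k = - \frac{3}{2}$ ($k = - \left(- \frac{5}{4} - - \frac{3}{4}\right) \left(-3\right) = - \left(- \frac{5}{4} + \frac{3}{4}\right) \left(-3\right) = - \frac{\left(-1\right) \left(-3\right)}{2} = \left(-1\right) \frac{3}{2} = - \frac{3}{2} \approx -1.5$)
$X{\left(Y \right)} = - \frac{7}{2} - Y$ ($X{\left(Y \right)} = -2 - \left(\frac{3}{2} + Y\right) = - \frac{7}{2} - Y$)
$\left(\left(-165 - 9\right) + 166\right) + X{\left(J \right)} = \left(\left(-165 - 9\right) + 166\right) - \frac{25}{2} = \left(-174 + 166\right) - \frac{25}{2} = -8 - \frac{25}{2} = - \frac{41}{2}$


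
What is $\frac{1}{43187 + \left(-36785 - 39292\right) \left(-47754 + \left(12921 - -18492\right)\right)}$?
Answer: $\frac{1}{1243217444} \approx 8.0436 \cdot 10^{-10}$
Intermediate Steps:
$\frac{1}{43187 + \left(-36785 - 39292\right) \left(-47754 + \left(12921 - -18492\right)\right)} = \frac{1}{43187 - 76077 \left(-47754 + \left(12921 + 18492\right)\right)} = \frac{1}{43187 - 76077 \left(-47754 + 31413\right)} = \frac{1}{43187 - -1243174257} = \frac{1}{43187 + 1243174257} = \frac{1}{1243217444}$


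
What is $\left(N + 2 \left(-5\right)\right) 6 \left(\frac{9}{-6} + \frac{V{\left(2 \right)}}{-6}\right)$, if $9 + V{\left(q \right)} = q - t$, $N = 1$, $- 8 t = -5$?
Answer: $\frac{99}{8} \approx 12.375$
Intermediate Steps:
$t = \frac{5}{8}$ ($t = \left(- \frac{1}{8}\right) \left(-5\right) = \frac{5}{8} \approx 0.625$)
$V{\left(q \right)} = - \frac{77}{8} + q$ ($V{\left(q \right)} = -9 + \left(q - \frac{5}{8}\right) = -9 + \left(- \frac{5}{8} + q\right) = - \frac{77}{8} + q$)
$\left(N + 2 \left(-5\right)\right) 6 \left(\frac{9}{-6} + \frac{V{\left(2 \right)}}{-6}\right) = \left(1 + 2 \left(-5\right)\right) 6 \left(\frac{9}{-6} + \frac{- \frac{77}{8} + 2}{-6}\right) = \left(1 - 10\right) 6 \left(9 \left(- \frac{1}{6}\right) - - \frac{61}{48}\right) = \left(-9\right) 6 \left(- \frac{3}{2} + \frac{61}{48}\right) = \left(-54\right) \left(- \frac{11}{48}\right) = \frac{99}{8}$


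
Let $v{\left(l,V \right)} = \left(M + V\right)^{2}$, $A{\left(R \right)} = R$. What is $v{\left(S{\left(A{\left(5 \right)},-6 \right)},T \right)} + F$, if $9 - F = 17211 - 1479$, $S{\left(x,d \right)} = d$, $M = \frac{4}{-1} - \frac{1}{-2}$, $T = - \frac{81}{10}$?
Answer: $- \frac{389711}{25} \approx -15588.0$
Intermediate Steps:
$T = - \frac{81}{10}$ ($T = \left(-81\right) \frac{1}{10} = - \frac{81}{10} \approx -8.1$)
$M = - \frac{7}{2}$ ($M = 4 \left(-1\right) - - \frac{1}{2} = -4 + \frac{1}{2} = - \frac{7}{2} \approx -3.5$)
$v{\left(l,V \right)} = \left(- \frac{7}{2} + V\right)^{2}$
$F = -15723$ ($F = 9 - \left(17211 - 1479\right) = 9 - 15732 = -15723$)
$v{\left(S{\left(A{\left(5 \right)},-6 \right)},T \right)} + F = \frac{\left(-7 + 2 \left(- \frac{81}{10}\right)\right)^{2}}{4} - 15723 = \frac{\left(-7 - \frac{81}{5}\right)^{2}}{4} - 15723 = \frac{\left(- \frac{116}{5}\right)^{2}}{4} - 15723 = \frac{1}{4} \cdot \frac{13456}{25} - 15723 = \frac{3364}{25} - 15723 = - \frac{389711}{25}$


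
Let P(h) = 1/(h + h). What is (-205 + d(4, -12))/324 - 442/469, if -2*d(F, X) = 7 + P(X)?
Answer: -11567267/7293888 ≈ -1.5859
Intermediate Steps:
P(h) = 1/(2*h)
d(F, X) = -7/2 - 1/(4*X) (d(F, X) = -(7 + 1/(2*X))/2 = -7/2 - 1/(4*X))
(-205 + d(4, -12))/324 - 442/469 = (-205 + (¼)*(-1 - 14*(-12))/(-12))/324 - 442/469 = (-205 + (¼)*(-1/12)*(-1 + 168))*(1/324) - 442*1/469 = (-205 + (¼)*(-1/12)*167)*(1/324) - 442/469 = (-205 - 167/48)*(1/324) - 442/469 = -10007/48*1/324 - 442/469 = -10007/15552 - 442/469 = -11567267/7293888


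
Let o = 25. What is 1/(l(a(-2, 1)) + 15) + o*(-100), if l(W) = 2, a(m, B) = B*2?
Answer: -42499/17 ≈ -2499.9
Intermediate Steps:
a(m, B) = 2*B
1/(l(a(-2, 1)) + 15) + o*(-100) = 1/(2 + 15) + 25*(-100) = 1/17 - 2500 = -42499/17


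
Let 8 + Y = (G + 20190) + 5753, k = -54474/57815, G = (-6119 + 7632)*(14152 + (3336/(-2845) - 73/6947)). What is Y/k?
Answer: -2449437142477944866/107663584791 ≈ -2.2751e+7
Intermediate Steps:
G = 423155518945939/19764215 (G = 1513*(14152 + (3336*(-1/2845) - 73*1/6947)) = 1513*(14152 + (-3336/2845 - 73/6947)) = 1513*(14152 - 23382877/19764215) = 1513*(279679787803/19764215) = 423155518945939/19764215 ≈ 2.1410e+7)
k = -54474/57815 (k = -54474*1/57815 = -54474/57815 ≈ -0.94221)
Y = 423668103861964/19764215 (Y = -8 + ((423155518945939/19764215 + 20190) + 5753) = -8 + (423554558446789/19764215 + 5753) = -8 + 423668261975684/19764215 = 423668103861964/19764215 ≈ 2.1436e+7)
Y/k = 423668103861964/(19764215*(-54474/57815)) = (423668103861964/19764215)*(-57815/54474) = -2449437142477944866/107663584791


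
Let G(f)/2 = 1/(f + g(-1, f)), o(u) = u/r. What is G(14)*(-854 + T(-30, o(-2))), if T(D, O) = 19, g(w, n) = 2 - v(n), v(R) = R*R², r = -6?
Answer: 835/1364 ≈ 0.61217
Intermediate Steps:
o(u) = -u/6 (o(u) = u/(-6) = u*(-⅙) = -u/6)
v(R) = R³
g(w, n) = 2 - n³
G(f) = 2/(2 + f - f³) (G(f) = 2/(f + (2 - f³)) = 2/(2 + f - f³))
G(14)*(-854 + T(-30, o(-2))) = (2/(2 + 14 - 1*14³))*(-854 + 19) = (2/(2 + 14 - 1*2744))*(-835) = (2/(2 + 14 - 2744))*(-835) = (2/(-2728))*(-835) = (2*(-1/2728))*(-835) = -1/1364*(-835) = 835/1364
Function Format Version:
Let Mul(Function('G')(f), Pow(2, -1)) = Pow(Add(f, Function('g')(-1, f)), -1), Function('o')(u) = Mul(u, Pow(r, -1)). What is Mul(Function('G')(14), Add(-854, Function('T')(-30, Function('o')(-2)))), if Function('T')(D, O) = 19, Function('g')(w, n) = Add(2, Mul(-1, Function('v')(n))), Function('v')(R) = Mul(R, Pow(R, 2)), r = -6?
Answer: Rational(835, 1364) ≈ 0.61217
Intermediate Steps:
Function('o')(u) = Mul(Rational(-1, 6), u) (Function('o')(u) = Mul(u, Pow(-6, -1)) = Mul(u, Rational(-1, 6)) = Mul(Rational(-1, 6), u))
Function('v')(R) = Pow(R, 3)
Function('g')(w, n) = Add(2, Mul(-1, Pow(n, 3)))
Function('G')(f) = Mul(2, Pow(Add(2, f, Mul(-1, Pow(f, 3))), -1)) (Function('G')(f) = Mul(2, Pow(Add(f, Add(2, Mul(-1, Pow(f, 3)))), -1)) = Mul(2, Pow(Add(2, f, Mul(-1, Pow(f, 3))), -1)))
Mul(Function('G')(14), Add(-854, Function('T')(-30, Function('o')(-2)))) = Mul(Mul(2, Pow(Add(2, 14, Mul(-1, Pow(14, 3))), -1)), Add(-854, 19)) = Mul(Mul(2, Pow(Add(2, 14, Mul(-1, 2744)), -1)), -835) = Mul(Mul(2, Pow(Add(2, 14, -2744), -1)), -835) = Mul(Mul(2, Pow(-2728, -1)), -835) = Mul(Mul(2, Rational(-1, 2728)), -835) = Mul(Rational(-1, 1364), -835) = Rational(835, 1364)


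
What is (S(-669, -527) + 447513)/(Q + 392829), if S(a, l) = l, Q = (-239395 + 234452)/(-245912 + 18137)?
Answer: 50906118075/44738315209 ≈ 1.1379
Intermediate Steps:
Q = 4943/227775 (Q = -4943/(-227775) = -4943*(-1/227775) = 4943/227775 ≈ 0.021701)
(S(-669, -527) + 447513)/(Q + 392829) = (-527 + 447513)/(4943/227775 + 392829) = 446986/(89476630418/227775) = 446986*(227775/89476630418) = 50906118075/44738315209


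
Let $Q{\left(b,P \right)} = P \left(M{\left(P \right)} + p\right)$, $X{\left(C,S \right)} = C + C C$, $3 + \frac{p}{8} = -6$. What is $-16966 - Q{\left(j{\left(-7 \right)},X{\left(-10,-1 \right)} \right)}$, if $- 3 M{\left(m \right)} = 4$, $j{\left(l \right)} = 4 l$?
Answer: $-10366$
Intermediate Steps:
$p = -72$ ($p = -24 + 8 \left(-6\right) = -24 - 48 = -72$)
$M{\left(m \right)} = - \frac{4}{3}$ ($M{\left(m \right)} = \left(- \frac{1}{3}\right) 4 = - \frac{4}{3}$)
$X{\left(C,S \right)} = C + C^{2}$
$Q{\left(b,P \right)} = - \frac{220 P}{3}$ ($Q{\left(b,P \right)} = P \left(- \frac{4}{3} - 72\right) = P \left(- \frac{220}{3}\right) = - \frac{220 P}{3}$)
$-16966 - Q{\left(j{\left(-7 \right)},X{\left(-10,-1 \right)} \right)} = -16966 - - \frac{220 \left(- 10 \left(1 - 10\right)\right)}{3} = -16966 - - \frac{220 \left(\left(-10\right) \left(-9\right)\right)}{3} = -16966 - \left(- \frac{220}{3}\right) 90 = -16966 - -6600 = -16966 + 6600 = -10366$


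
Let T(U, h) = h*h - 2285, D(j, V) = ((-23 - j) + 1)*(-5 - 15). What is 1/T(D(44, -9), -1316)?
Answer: 1/1729571 ≈ 5.7818e-7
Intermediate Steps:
D(j, V) = 440 + 20*j (D(j, V) = (-22 - j)*(-20) = 440 + 20*j)
T(U, h) = -2285 + h**2 (T(U, h) = h**2 - 2285 = -2285 + h**2)
1/T(D(44, -9), -1316) = 1/(-2285 + (-1316)**2) = 1/(-2285 + 1731856) = 1/1729571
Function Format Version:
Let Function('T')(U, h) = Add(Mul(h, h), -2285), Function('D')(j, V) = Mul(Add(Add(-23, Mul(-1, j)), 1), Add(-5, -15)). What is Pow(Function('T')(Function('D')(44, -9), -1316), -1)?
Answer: Rational(1, 1729571) ≈ 5.7818e-7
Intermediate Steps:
Function('D')(j, V) = Add(440, Mul(20, j)) (Function('D')(j, V) = Mul(Add(-22, Mul(-1, j)), -20) = Add(440, Mul(20, j)))
Function('T')(U, h) = Add(-2285, Pow(h, 2)) (Function('T')(U, h) = Add(Pow(h, 2), -2285) = Add(-2285, Pow(h, 2)))
Pow(Function('T')(Function('D')(44, -9), -1316), -1) = Pow(Add(-2285, Pow(-1316, 2)), -1) = Pow(Add(-2285, 1731856), -1) = Pow(1729571, -1) = Rational(1, 1729571)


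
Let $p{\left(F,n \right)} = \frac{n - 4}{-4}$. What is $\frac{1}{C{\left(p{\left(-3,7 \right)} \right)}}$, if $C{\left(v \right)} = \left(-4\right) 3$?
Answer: $- \frac{1}{12} \approx -0.083333$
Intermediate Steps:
$p{\left(F,n \right)} = 1 - \frac{n}{4}$ ($p{\left(F,n \right)} = \left(-4 + n\right) \left(- \frac{1}{4}\right) = 1 - \frac{n}{4}$)
$C{\left(v \right)} = -12$
$\frac{1}{C{\left(p{\left(-3,7 \right)} \right)}} = \frac{1}{-12} = - \frac{1}{12}$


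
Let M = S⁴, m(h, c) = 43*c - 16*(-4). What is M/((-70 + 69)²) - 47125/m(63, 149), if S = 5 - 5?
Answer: -47125/6471 ≈ -7.2825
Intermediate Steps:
S = 0
m(h, c) = 64 + 43*c (m(h, c) = 43*c + 64 = 64 + 43*c)
M = 0 (M = 0⁴ = 0)
M/((-70 + 69)²) - 47125/m(63, 149) = 0/((-70 + 69)²) - 47125/(64 + 43*149) = 0/((-1)²) - 47125/(64 + 6407) = 0/1 - 47125/6471 = 0*1 - 47125*1/6471 = 0 - 47125/6471 = -47125/6471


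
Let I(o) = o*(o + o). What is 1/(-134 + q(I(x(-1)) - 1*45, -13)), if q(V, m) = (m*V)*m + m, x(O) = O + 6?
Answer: 1/698 ≈ 0.0014327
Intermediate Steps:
x(O) = 6 + O
I(o) = 2*o² (I(o) = o*(2*o) = 2*o²)
q(V, m) = m + V*m² (q(V, m) = (V*m)*m + m = V*m² + m = m + V*m²)
1/(-134 + q(I(x(-1)) - 1*45, -13)) = 1/(-134 - 13*(1 + (2*(6 - 1)² - 1*45)*(-13))) = 1/(-134 - 13*(1 + (2*5² - 45)*(-13))) = 1/(-134 - 13*(1 + (2*25 - 45)*(-13))) = 1/(-134 - 13*(1 + (50 - 45)*(-13))) = 1/(-134 - 13*(1 + 5*(-13))) = 1/(-134 - 13*(1 - 65)) = 1/(-134 - 13*(-64)) = 1/(-134 + 832) = 1/698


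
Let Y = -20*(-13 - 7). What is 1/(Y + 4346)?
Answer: 1/4746 ≈ 0.00021070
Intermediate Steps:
Y = 400 (Y = -20*(-20) = 400)
1/(Y + 4346) = 1/(400 + 4346) = 1/4746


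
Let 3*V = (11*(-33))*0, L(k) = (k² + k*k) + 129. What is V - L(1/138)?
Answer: -1228339/9522 ≈ -129.00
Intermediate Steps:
L(k) = 129 + 2*k² (L(k) = (k² + k²) + 129 = 2*k² + 129 = 129 + 2*k²)
V = 0 (V = ((11*(-33))*0)/3 = (-363*0)/3 = (⅓)*0 = 0)
V - L(1/138) = 0 - (129 + 2*(1/138)²) = 0 - (129 + 2*(1/19044)) = 0 - (129 + 1/9522) = 0 - 1*1228339/9522 = 0 - 1228339/9522 = -1228339/9522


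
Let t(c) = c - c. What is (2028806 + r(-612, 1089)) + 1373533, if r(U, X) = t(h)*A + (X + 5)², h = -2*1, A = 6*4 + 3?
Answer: 4599175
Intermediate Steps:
A = 27 (A = 24 + 3 = 27)
h = -2
t(c) = 0
r(U, X) = (5 + X)² (r(U, X) = 0*27 + (X + 5)² = 0 + (5 + X)² = (5 + X)²)
(2028806 + r(-612, 1089)) + 1373533 = (2028806 + (5 + 1089)²) + 1373533 = (2028806 + 1094²) + 1373533 = (2028806 + 1196836) + 1373533 = 3225642 + 1373533 = 4599175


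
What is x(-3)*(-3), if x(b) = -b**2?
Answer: 27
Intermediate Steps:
x(-3)*(-3) = -1*(-3)**2*(-3) = -1*9*(-3) = -9*(-3) = 27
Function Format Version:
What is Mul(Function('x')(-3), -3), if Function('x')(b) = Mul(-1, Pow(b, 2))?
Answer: 27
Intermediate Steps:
Mul(Function('x')(-3), -3) = Mul(Mul(-1, Pow(-3, 2)), -3) = Mul(Mul(-1, 9), -3) = Mul(-9, -3) = 27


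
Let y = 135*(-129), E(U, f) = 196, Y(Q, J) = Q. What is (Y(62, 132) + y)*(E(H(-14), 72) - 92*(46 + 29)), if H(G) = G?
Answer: 116334512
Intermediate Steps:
y = -17415
(Y(62, 132) + y)*(E(H(-14), 72) - 92*(46 + 29)) = (62 - 17415)*(196 - 92*(46 + 29)) = -17353*(196 - 92*75) = -17353*(196 - 6900) = -17353*(-6704) = 116334512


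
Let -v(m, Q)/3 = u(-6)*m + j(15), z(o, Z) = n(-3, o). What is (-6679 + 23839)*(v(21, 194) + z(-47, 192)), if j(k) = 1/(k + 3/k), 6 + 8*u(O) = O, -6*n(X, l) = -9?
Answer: 31235490/19 ≈ 1.6440e+6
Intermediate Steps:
n(X, l) = 3/2 (n(X, l) = -1/6*(-9) = 3/2)
z(o, Z) = 3/2
u(O) = -3/4 + O/8
v(m, Q) = -15/76 + 9*m/2 (v(m, Q) = -3*((-3/4 + (1/8)*(-6))*m + 15/(3 + 15**2)) = -3*((-3/4 - 3/4)*m + 15/(3 + 225)) = -3*(-3*m/2 + 15/228) = -3*(-3*m/2 + 15*(1/228)) = -3*(-3*m/2 + 5/76) = -3*(5/76 - 3*m/2) = -15/76 + 9*m/2)
(-6679 + 23839)*(v(21, 194) + z(-47, 192)) = (-6679 + 23839)*((-15/76 + (9/2)*21) + 3/2) = 17160*((-15/76 + 189/2) + 3/2) = 17160*(7167/76 + 3/2) = 17160*(7281/76) = 31235490/19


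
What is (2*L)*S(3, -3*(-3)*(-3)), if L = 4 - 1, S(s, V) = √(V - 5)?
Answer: 24*I*√2 ≈ 33.941*I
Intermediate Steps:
S(s, V) = √(-5 + V)
L = 3
(2*L)*S(3, -3*(-3)*(-3)) = (2*3)*√(-5 - 3*(-3)*(-3)) = 6*√(-5 + 9*(-3)) = 6*√(-5 - 27) = 6*√(-32) = 6*(4*I*√2) = 24*I*√2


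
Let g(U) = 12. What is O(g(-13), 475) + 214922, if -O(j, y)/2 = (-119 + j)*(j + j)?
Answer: 220058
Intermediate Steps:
O(j, y) = -4*j*(-119 + j) (O(j, y) = -2*(-119 + j)*(j + j) = -2*(-119 + j)*2*j = -4*j*(-119 + j))
O(g(-13), 475) + 214922 = 4*12*(119 - 1*12) + 214922 = 4*12*(119 - 12) + 214922 = 4*12*107 + 214922 = 5136 + 214922 = 220058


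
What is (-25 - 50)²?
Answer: 5625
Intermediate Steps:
(-25 - 50)² = (-75)² = 5625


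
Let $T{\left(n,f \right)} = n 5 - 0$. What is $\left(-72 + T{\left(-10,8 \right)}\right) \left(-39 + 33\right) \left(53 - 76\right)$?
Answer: $-16836$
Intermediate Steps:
$T{\left(n,f \right)} = 5 n$ ($T{\left(n,f \right)} = 5 n + 0 = 5 n$)
$\left(-72 + T{\left(-10,8 \right)}\right) \left(-39 + 33\right) \left(53 - 76\right) = \left(-72 + 5 \left(-10\right)\right) \left(-39 + 33\right) \left(53 - 76\right) = \left(-72 - 50\right) \left(\left(-6\right) \left(-23\right)\right) = \left(-122\right) 138 = -16836$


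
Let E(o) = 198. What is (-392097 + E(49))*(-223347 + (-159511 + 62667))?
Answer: 125482532709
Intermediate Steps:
(-392097 + E(49))*(-223347 + (-159511 + 62667)) = (-392097 + 198)*(-223347 + (-159511 + 62667)) = -391899*(-223347 - 96844) = -391899*(-320191) = 125482532709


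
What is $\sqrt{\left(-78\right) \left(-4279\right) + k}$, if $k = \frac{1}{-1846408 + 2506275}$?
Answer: $\frac{\sqrt{145328137847855885}}{659867} \approx 577.72$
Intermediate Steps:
$k = \frac{1}{659867} \approx 1.5155 \cdot 10^{-6}$
$\sqrt{\left(-78\right) \left(-4279\right) + k} = \sqrt{\left(-78\right) \left(-4279\right) + \frac{1}{659867}} = \sqrt{333762 + \frac{1}{659867}} = \sqrt{\frac{220238529655}{659867}} = \frac{\sqrt{145328137847855885}}{659867}$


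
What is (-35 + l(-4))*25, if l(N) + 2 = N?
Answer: -1025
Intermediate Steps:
l(N) = -2 + N
(-35 + l(-4))*25 = (-35 + (-2 - 4))*25 = (-35 - 6)*25 = -41*25 = -1025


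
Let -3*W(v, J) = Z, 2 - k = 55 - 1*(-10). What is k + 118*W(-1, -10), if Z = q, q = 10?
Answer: -1369/3 ≈ -456.33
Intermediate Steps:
k = -63 (k = 2 - (55 - 1*(-10)) = 2 - (55 + 10) = 2 - 1*65 = 2 - 65 = -63)
Z = 10
W(v, J) = -10/3 (W(v, J) = -⅓*10 = -10/3)
k + 118*W(-1, -10) = -63 + 118*(-10/3) = -63 - 1180/3 = -1369/3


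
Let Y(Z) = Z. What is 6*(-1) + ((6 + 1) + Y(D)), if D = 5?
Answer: 6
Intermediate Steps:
6*(-1) + ((6 + 1) + Y(D)) = 6*(-1) + ((6 + 1) + 5) = -6 + (7 + 5) = -6 + 12 = 6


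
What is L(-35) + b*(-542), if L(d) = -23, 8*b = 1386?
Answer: -187849/2 ≈ -93925.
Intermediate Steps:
b = 693/4 (b = (1/8)*1386 = 693/4 ≈ 173.25)
L(-35) + b*(-542) = -23 + (693/4)*(-542) = -23 - 187803/2 = -187849/2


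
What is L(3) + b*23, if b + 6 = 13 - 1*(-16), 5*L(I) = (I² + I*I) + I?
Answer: 2666/5 ≈ 533.20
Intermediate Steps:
L(I) = I/5 + 2*I²/5 (L(I) = ((I² + I*I) + I)/5 = ((I² + I²) + I)/5 = (2*I² + I)/5 = (I + 2*I²)/5 = I/5 + 2*I²/5)
b = 23 (b = -6 + (13 - 1*(-16)) = -6 + (13 + 16) = -6 + 29 = 23)
L(3) + b*23 = (⅕)*3*(1 + 2*3) + 23*23 = (⅕)*3*(1 + 6) + 529 = (⅕)*3*7 + 529 = 21/5 + 529 = 2666/5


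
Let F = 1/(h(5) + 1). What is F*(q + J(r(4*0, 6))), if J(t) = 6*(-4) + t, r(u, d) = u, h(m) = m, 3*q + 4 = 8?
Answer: -34/9 ≈ -3.7778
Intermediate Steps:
q = 4/3 (q = -4/3 + (⅓)*8 = -4/3 + 8/3 = 4/3 ≈ 1.3333)
J(t) = -24 + t
F = ⅙ (F = 1/(5 + 1) = 1/6 = ⅙ ≈ 0.16667)
F*(q + J(r(4*0, 6))) = (4/3 + (-24 + 4*0))/6 = (4/3 + (-24 + 0))/6 = (4/3 - 24)/6 = (⅙)*(-68/3) = -34/9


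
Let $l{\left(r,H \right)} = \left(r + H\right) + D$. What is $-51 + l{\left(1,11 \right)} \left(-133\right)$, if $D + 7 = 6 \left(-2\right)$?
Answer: $880$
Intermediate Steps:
$D = -19$ ($D = -7 + 6 \left(-2\right) = -7 - 12 = -19$)
$l{\left(r,H \right)} = -19 + H + r$ ($l{\left(r,H \right)} = \left(r + H\right) - 19 = \left(H + r\right) - 19 = -19 + H + r$)
$-51 + l{\left(1,11 \right)} \left(-133\right) = -51 + \left(-19 + 11 + 1\right) \left(-133\right) = -51 - -931 = -51 + 931 = 880$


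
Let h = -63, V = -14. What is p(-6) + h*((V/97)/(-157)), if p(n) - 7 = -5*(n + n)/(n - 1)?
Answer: -173693/106603 ≈ -1.6293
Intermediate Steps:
p(n) = 7 - 10*n/(-1 + n) (p(n) = 7 - 5*(n + n)/(n - 1) = 7 - 5*2*n/(-1 + n) = 7 - 10*n/(-1 + n))
p(-6) + h*((V/97)/(-157)) = (-7 - 3*(-6))/(-1 - 6) - 63*(-14/97)/(-157) = (-7 + 18)/(-7) - 63*(-14*1/97)*(-1)/157 = -⅐*11 - (-882)*(-1)/(97*157) = -11/7 - 63*14/15229 = -11/7 - 882/15229 = -173693/106603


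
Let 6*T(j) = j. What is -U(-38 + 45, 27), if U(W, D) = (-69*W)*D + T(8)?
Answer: 39119/3 ≈ 13040.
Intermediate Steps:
T(j) = j/6
U(W, D) = 4/3 - 69*D*W (U(W, D) = (-69*W)*D + (1/6)*8 = -69*D*W + 4/3 = 4/3 - 69*D*W)
-U(-38 + 45, 27) = -(4/3 - 69*27*(-38 + 45)) = -(4/3 - 69*27*7) = -(4/3 - 13041) = -1*(-39119/3) = 39119/3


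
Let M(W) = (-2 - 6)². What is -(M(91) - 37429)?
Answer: 37365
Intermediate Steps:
M(W) = 64 (M(W) = (-8)² = 64)
-(M(91) - 37429) = -(64 - 37429) = -1*(-37365) = 37365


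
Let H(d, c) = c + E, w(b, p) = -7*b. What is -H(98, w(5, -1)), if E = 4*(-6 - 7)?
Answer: 87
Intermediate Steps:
E = -52 (E = 4*(-13) = -52)
H(d, c) = -52 + c (H(d, c) = c - 52 = -52 + c)
-H(98, w(5, -1)) = -(-52 - 7*5) = -(-52 - 35) = -1*(-87) = 87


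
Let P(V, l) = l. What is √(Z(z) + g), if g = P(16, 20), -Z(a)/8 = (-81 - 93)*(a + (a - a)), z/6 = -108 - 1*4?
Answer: 2*I*√233851 ≈ 967.16*I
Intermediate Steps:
z = -672 (z = 6*(-108 - 1*4) = 6*(-108 - 4) = 6*(-112) = -672)
Z(a) = 1392*a (Z(a) = -8*(-81 - 93)*(a + (a - a)) = -(-1392)*(a + 0) = -(-1392)*a = 1392*a)
g = 20
√(Z(z) + g) = √(1392*(-672) + 20) = √(-935424 + 20) = √(-935404) = 2*I*√233851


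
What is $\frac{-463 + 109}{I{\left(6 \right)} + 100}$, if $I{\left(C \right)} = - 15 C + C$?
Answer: $- \frac{177}{8} \approx -22.125$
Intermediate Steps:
$I{\left(C \right)} = - 14 C$
$\frac{-463 + 109}{I{\left(6 \right)} + 100} = \frac{-463 + 109}{\left(-14\right) 6 + 100} = - \frac{354}{-84 + 100} = - \frac{354}{16} = \left(-354\right) \frac{1}{16} = - \frac{177}{8}$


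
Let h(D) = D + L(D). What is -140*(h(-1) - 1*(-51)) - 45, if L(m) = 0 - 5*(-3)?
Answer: -9145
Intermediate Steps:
L(m) = 15 (L(m) = 0 + 15 = 15)
h(D) = 15 + D (h(D) = D + 15 = 15 + D)
-140*(h(-1) - 1*(-51)) - 45 = -140*((15 - 1) - 1*(-51)) - 45 = -140*(14 + 51) - 45 = -140*65 - 45 = -9100 - 45 = -9145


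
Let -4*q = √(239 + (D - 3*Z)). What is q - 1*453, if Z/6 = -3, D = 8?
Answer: -453 - √301/4 ≈ -457.34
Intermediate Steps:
Z = -18 (Z = 6*(-3) = -18)
q = -√301/4 (q = -√(239 + (8 - 3*(-18)))/4 = -√(239 + (8 + 54))/4 = -√(239 + 62)/4 = -√301/4 ≈ -4.3373)
q - 1*453 = -√301/4 - 1*453 = -√301/4 - 453 = -453 - √301/4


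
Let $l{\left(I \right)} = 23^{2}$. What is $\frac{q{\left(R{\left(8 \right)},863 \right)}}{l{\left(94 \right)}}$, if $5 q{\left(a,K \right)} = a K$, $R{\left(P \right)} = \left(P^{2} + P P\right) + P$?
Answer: $\frac{117368}{2645} \approx 44.374$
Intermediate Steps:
$R{\left(P \right)} = P + 2 P^{2}$ ($R{\left(P \right)} = \left(P^{2} + P^{2}\right) + P = 2 P^{2} + P = P + 2 P^{2}$)
$l{\left(I \right)} = 529$
$q{\left(a,K \right)} = \frac{K a}{5}$ ($q{\left(a,K \right)} = \frac{a K}{5} = \frac{K a}{5}$)
$\frac{q{\left(R{\left(8 \right)},863 \right)}}{l{\left(94 \right)}} = \frac{\frac{1}{5} \cdot 863 \cdot 8 \left(1 + 2 \cdot 8\right)}{529} = \frac{1}{5} \cdot 863 \cdot 8 \left(1 + 16\right) \frac{1}{529} = \frac{1}{5} \cdot 863 \cdot 8 \cdot 17 \cdot \frac{1}{529} = \frac{1}{5} \cdot 863 \cdot 136 \cdot \frac{1}{529} = \frac{117368}{5} \cdot \frac{1}{529} = \frac{117368}{2645}$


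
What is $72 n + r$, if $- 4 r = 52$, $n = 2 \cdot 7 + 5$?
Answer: $1355$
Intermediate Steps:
$n = 19$ ($n = 14 + 5 = 19$)
$r = -13$ ($r = \left(- \frac{1}{4}\right) 52 = -13$)
$72 n + r = 72 \cdot 19 - 13 = 1368 - 13 = 1355$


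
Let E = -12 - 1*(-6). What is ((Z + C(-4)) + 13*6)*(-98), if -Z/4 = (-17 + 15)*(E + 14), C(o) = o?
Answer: -13524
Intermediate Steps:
E = -6 (E = -12 + 6 = -6)
Z = 64 (Z = -4*(-17 + 15)*(-6 + 14) = -(-8)*8 = -4*(-16) = 64)
((Z + C(-4)) + 13*6)*(-98) = ((64 - 4) + 13*6)*(-98) = (60 + 78)*(-98) = 138*(-98) = -13524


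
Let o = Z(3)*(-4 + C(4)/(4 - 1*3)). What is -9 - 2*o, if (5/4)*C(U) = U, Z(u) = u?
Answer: -21/5 ≈ -4.2000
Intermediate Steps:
C(U) = 4*U/5
o = -12/5 (o = 3*(-4 + ((⅘)*4)/(4 - 1*3)) = 3*(-4 + 16/(5*(4 - 3))) = 3*(-4 + (16/5)/1) = 3*(-4 + (16/5)*1) = 3*(-4 + 16/5) = 3*(-⅘) = -12/5 ≈ -2.4000)
-9 - 2*o = -9 - 2*(-12/5) = -9 + 24/5 = -21/5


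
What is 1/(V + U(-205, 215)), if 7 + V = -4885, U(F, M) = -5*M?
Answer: -1/5967 ≈ -0.00016759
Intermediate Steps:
V = -4892 (V = -7 - 4885 = -4892)
1/(V + U(-205, 215)) = 1/(-4892 - 5*215) = 1/(-4892 - 1075) = 1/(-5967) = -1/5967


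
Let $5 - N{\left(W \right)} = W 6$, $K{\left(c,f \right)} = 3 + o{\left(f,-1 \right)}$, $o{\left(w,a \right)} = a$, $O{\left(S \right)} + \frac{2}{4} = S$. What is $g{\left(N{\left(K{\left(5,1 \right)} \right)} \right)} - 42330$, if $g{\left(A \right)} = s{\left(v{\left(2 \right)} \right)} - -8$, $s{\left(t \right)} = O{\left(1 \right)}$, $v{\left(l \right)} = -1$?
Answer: $- \frac{84643}{2} \approx -42322.0$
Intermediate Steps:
$O{\left(S \right)} = - \frac{1}{2} + S$
$s{\left(t \right)} = \frac{1}{2}$ ($s{\left(t \right)} = - \frac{1}{2} + 1 = \frac{1}{2}$)
$K{\left(c,f \right)} = 2$ ($K{\left(c,f \right)} = 3 - 1 = 2$)
$N{\left(W \right)} = 5 - 6 W$ ($N{\left(W \right)} = 5 - W 6 = 5 - 6 W$)
$g{\left(A \right)} = \frac{17}{2}$ ($g{\left(A \right)} = \frac{1}{2} - -8 = \frac{1}{2} + 8 = \frac{17}{2}$)
$g{\left(N{\left(K{\left(5,1 \right)} \right)} \right)} - 42330 = \frac{17}{2} - 42330 = - \frac{84643}{2}$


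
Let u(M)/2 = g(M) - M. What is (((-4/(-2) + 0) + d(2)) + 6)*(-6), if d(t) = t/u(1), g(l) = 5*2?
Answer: -146/3 ≈ -48.667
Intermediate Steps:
g(l) = 10
u(M) = 20 - 2*M (u(M) = 2*(10 - M) = 20 - 2*M)
d(t) = t/18 (d(t) = t/(20 - 2*1) = t/(20 - 2) = t/18)
(((-4/(-2) + 0) + d(2)) + 6)*(-6) = (((-4/(-2) + 0) + (1/18)*2) + 6)*(-6) = (((-4*(-1/2) + 0) + 1/9) + 6)*(-6) = (((2 + 0) + 1/9) + 6)*(-6) = ((2 + 1/9) + 6)*(-6) = (19/9 + 6)*(-6) = (73/9)*(-6) = -146/3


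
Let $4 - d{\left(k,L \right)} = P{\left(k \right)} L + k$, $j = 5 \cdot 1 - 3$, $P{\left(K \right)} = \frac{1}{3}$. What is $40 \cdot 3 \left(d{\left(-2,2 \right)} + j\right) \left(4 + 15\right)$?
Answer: $16720$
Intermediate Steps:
$P{\left(K \right)} = \frac{1}{3}$
$j = 2$ ($j = 5 - 3 = 2$)
$d{\left(k,L \right)} = 4 - k - \frac{L}{3}$ ($d{\left(k,L \right)} = 4 - \left(\frac{L}{3} + k\right) = 4 - \left(k + \frac{L}{3}\right) = 4 - k - \frac{L}{3}$)
$40 \cdot 3 \left(d{\left(-2,2 \right)} + j\right) \left(4 + 15\right) = 40 \cdot 3 \left(\left(4 - -2 - \frac{2}{3}\right) + 2\right) \left(4 + 15\right) = 120 \left(\left(4 + 2 - \frac{2}{3}\right) + 2\right) 19 = 120 \left(\frac{16}{3} + 2\right) 19 = 120 \cdot \frac{22}{3} \cdot 19 = 120 \cdot \frac{418}{3} = 16720$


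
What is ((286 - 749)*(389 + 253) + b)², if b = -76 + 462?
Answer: 88125859600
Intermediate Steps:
b = 386
((286 - 749)*(389 + 253) + b)² = ((286 - 749)*(389 + 253) + 386)² = (-463*642 + 386)² = (-297246 + 386)² = (-296860)² = 88125859600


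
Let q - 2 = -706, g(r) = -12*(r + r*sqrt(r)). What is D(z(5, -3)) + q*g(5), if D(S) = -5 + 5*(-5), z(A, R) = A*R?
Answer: 42210 + 42240*sqrt(5) ≈ 1.3666e+5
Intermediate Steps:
g(r) = -12*r - 12*r**(3/2) (g(r) = -12*(r + r**(3/2)) = -12*r - 12*r**(3/2))
D(S) = -30 (D(S) = -5 - 25 = -30)
q = -704 (q = 2 - 706 = -704)
D(z(5, -3)) + q*g(5) = -30 - 704*(-12*5 - 60*sqrt(5)) = -30 - 704*(-60 - 60*sqrt(5)) = -30 + (42240 + 42240*sqrt(5)) = 42210 + 42240*sqrt(5)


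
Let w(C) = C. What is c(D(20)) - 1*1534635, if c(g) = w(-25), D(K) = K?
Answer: -1534660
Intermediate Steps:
c(g) = -25
c(D(20)) - 1*1534635 = -25 - 1*1534635 = -25 - 1534635 = -1534660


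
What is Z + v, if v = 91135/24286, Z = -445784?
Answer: -10826219089/24286 ≈ -4.4578e+5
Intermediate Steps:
v = 91135/24286 (v = 91135*(1/24286) = 91135/24286 ≈ 3.7526)
Z + v = -445784 + 91135/24286 = -10826219089/24286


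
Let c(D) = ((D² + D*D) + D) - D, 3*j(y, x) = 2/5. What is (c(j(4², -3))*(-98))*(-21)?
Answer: 5488/75 ≈ 73.173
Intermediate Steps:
j(y, x) = 2/15 (j(y, x) = (2/5)/3 = (2*(⅕))/3 = (⅓)*(⅖) = 2/15)
c(D) = 2*D² (c(D) = ((D² + D²) + D) - D = (2*D² + D) - D = (D + 2*D²) - D = 2*D²)
(c(j(4², -3))*(-98))*(-21) = ((2*(2/15)²)*(-98))*(-21) = ((2*(4/225))*(-98))*(-21) = ((8/225)*(-98))*(-21) = -784/225*(-21) = 5488/75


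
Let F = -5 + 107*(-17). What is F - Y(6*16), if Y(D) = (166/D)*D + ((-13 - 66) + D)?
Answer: -2007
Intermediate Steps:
F = -1824 (F = -5 - 1819 = -1824)
Y(D) = 87 + D (Y(D) = 166 + (-79 + D) = 87 + D)
F - Y(6*16) = -1824 - (87 + 6*16) = -1824 - (87 + 96) = -1824 - 1*183 = -1824 - 183 = -2007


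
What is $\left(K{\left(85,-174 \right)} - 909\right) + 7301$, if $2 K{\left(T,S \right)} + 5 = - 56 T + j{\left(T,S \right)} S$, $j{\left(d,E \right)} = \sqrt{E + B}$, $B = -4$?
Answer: $\frac{8019}{2} - 87 i \sqrt{178} \approx 4009.5 - 1160.7 i$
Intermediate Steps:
$j{\left(d,E \right)} = \sqrt{-4 + E}$ ($j{\left(d,E \right)} = \sqrt{E - 4} = \sqrt{-4 + E}$)
$K{\left(T,S \right)} = - \frac{5}{2} - 28 T + \frac{S \sqrt{-4 + S}}{2}$ ($K{\left(T,S \right)} = - \frac{5}{2} + \frac{- 56 T + \sqrt{-4 + S} S}{2} = - \frac{5}{2} + \frac{- 56 T + S \sqrt{-4 + S}}{2} = - \frac{5}{2} + \left(- 28 T + \frac{S \sqrt{-4 + S}}{2}\right) = - \frac{5}{2} - 28 T + \frac{S \sqrt{-4 + S}}{2}$)
$\left(K{\left(85,-174 \right)} - 909\right) + 7301 = \left(\left(- \frac{5}{2} - 2380 + \frac{1}{2} \left(-174\right) \sqrt{-4 - 174}\right) - 909\right) + 7301 = \left(\left(- \frac{5}{2} - 2380 + \frac{1}{2} \left(-174\right) \sqrt{-178}\right) - 909\right) + 7301 = \left(\left(- \frac{5}{2} - 2380 + \frac{1}{2} \left(-174\right) i \sqrt{178}\right) - 909\right) + 7301 = \left(\left(- \frac{5}{2} - 2380 - 87 i \sqrt{178}\right) - 909\right) + 7301 = \left(\left(- \frac{4765}{2} - 87 i \sqrt{178}\right) - 909\right) + 7301 = \left(- \frac{6583}{2} - 87 i \sqrt{178}\right) + 7301 = \frac{8019}{2} - 87 i \sqrt{178}$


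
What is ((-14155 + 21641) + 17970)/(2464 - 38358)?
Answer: -12728/17947 ≈ -0.70920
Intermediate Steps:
((-14155 + 21641) + 17970)/(2464 - 38358) = (7486 + 17970)/(-35894) = 25456*(-1/35894) = -12728/17947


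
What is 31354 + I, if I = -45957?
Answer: -14603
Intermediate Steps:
31354 + I = 31354 - 45957 = -14603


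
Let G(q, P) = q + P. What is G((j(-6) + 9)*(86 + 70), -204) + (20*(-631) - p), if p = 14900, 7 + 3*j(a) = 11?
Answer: -26112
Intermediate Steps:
j(a) = 4/3 (j(a) = -7/3 + (⅓)*11 = -7/3 + 11/3 = 4/3)
G(q, P) = P + q
G((j(-6) + 9)*(86 + 70), -204) + (20*(-631) - p) = (-204 + (4/3 + 9)*(86 + 70)) + (20*(-631) - 1*14900) = (-204 + (31/3)*156) + (-12620 - 14900) = (-204 + 1612) - 27520 = 1408 - 27520 = -26112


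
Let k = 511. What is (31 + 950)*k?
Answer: 501291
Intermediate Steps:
(31 + 950)*k = (31 + 950)*511 = 981*511 = 501291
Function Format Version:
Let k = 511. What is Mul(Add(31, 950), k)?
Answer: 501291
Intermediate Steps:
Mul(Add(31, 950), k) = Mul(Add(31, 950), 511) = Mul(981, 511) = 501291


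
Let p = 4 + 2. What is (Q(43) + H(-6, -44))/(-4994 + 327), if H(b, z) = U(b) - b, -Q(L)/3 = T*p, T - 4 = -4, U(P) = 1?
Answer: -7/4667 ≈ -0.0014999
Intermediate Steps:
p = 6
T = 0 (T = 4 - 4 = 0)
Q(L) = 0 (Q(L) = -0*6 = -3*0 = 0)
H(b, z) = 1 - b
(Q(43) + H(-6, -44))/(-4994 + 327) = (0 + (1 - 1*(-6)))/(-4994 + 327) = (0 + (1 + 6))/(-4667) = (0 + 7)*(-1/4667) = 7*(-1/4667) = -7/4667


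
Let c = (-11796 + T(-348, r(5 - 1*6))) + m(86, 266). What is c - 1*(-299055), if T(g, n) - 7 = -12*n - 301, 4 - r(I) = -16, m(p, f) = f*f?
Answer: 357481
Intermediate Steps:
m(p, f) = f**2
r(I) = 20 (r(I) = 4 - 1*(-16) = 4 + 16 = 20)
T(g, n) = -294 - 12*n (T(g, n) = 7 + (-12*n - 301) = 7 + (-301 - 12*n) = -294 - 12*n)
c = 58426 (c = (-11796 + (-294 - 12*20)) + 266**2 = (-11796 + (-294 - 240)) + 70756 = (-11796 - 534) + 70756 = -12330 + 70756 = 58426)
c - 1*(-299055) = 58426 - 1*(-299055) = 58426 + 299055 = 357481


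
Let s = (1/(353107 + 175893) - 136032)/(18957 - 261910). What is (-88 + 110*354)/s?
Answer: 4993342066724000/71960927999 ≈ 69390.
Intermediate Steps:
s = 71960927999/128522137000 (s = (1/529000 - 136032)/(-242953) = (1/529000 - 136032)*(-1/242953) = -71960927999/529000*(-1/242953) = 71960927999/128522137000 ≈ 0.55991)
(-88 + 110*354)/s = (-88 + 110*354)/(71960927999/128522137000) = (-88 + 38940)*(128522137000/71960927999) = 38852*(128522137000/71960927999) = 4993342066724000/71960927999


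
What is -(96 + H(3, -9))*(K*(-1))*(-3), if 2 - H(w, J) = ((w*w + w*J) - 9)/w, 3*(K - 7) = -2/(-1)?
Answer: -2461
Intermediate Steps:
K = 23/3 (K = 7 + (-2/(-1))/3 = 7 + (-2*(-1))/3 = 7 + (1/3)*2 = 7 + 2/3 = 23/3 ≈ 7.6667)
H(w, J) = 2 - (-9 + w**2 + J*w)/w (H(w, J) = 2 - ((w*w + w*J) - 9)/w = 2 - ((w**2 + J*w) - 9)/w = 2 - (-9 + w**2 + J*w)/w)
-(96 + H(3, -9))*(K*(-1))*(-3) = -(96 + (2 - 1*(-9) - 1*3 + 9/3))*((23/3)*(-1))*(-3) = -(96 + (2 + 9 - 3 + 9*(1/3)))*(-23/3*(-3)) = -(96 + (2 + 9 - 3 + 3))*23 = -(96 + 11)*23 = -107*23 = -1*2461 = -2461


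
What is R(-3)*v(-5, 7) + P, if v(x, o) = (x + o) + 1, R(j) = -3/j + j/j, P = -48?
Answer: -42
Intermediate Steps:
R(j) = 1 - 3/j (R(j) = -3/j + 1 = 1 - 3/j)
v(x, o) = 1 + o + x (v(x, o) = (o + x) + 1 = 1 + o + x)
R(-3)*v(-5, 7) + P = ((-3 - 3)/(-3))*(1 + 7 - 5) - 48 = -1/3*(-6)*3 - 48 = 2*3 - 48 = 6 - 48 = -42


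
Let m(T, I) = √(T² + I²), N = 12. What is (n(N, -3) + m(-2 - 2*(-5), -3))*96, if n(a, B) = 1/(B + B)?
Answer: -16 + 96*√73 ≈ 804.22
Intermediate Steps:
n(a, B) = 1/(2*B)
m(T, I) = √(I² + T²)
(n(N, -3) + m(-2 - 2*(-5), -3))*96 = ((½)/(-3) + √((-3)² + (-2 - 2*(-5))²))*96 = ((½)*(-⅓) + √(9 + (-2 + 10)²))*96 = (-⅙ + √(9 + 8²))*96 = (-⅙ + √(9 + 64))*96 = (-⅙ + √73)*96 = -16 + 96*√73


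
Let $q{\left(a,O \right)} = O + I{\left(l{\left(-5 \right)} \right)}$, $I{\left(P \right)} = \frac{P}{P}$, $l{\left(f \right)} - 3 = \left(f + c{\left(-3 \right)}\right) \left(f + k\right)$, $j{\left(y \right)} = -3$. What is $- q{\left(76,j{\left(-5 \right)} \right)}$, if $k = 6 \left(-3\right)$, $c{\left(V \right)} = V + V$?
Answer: $2$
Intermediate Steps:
$c{\left(V \right)} = 2 V$
$k = -18$
$l{\left(f \right)} = 3 + \left(-18 + f\right) \left(-6 + f\right)$ ($l{\left(f \right)} = 3 + \left(f + 2 \left(-3\right)\right) \left(f - 18\right) = 3 + \left(f - 6\right) \left(-18 + f\right) = 3 + \left(-6 + f\right) \left(-18 + f\right) = 3 + \left(-18 + f\right) \left(-6 + f\right)$)
$I{\left(P \right)} = 1$
$q{\left(a,O \right)} = 1 + O$ ($q{\left(a,O \right)} = O + 1 = 1 + O$)
$- q{\left(76,j{\left(-5 \right)} \right)} = - (1 - 3) = \left(-1\right) \left(-2\right) = 2$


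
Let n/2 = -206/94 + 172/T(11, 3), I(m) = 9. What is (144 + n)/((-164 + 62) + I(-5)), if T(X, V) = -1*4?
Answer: -840/1457 ≈ -0.57653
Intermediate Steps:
T(X, V) = -4
n = -4248/47 (n = 2*(-206/94 + 172/(-4)) = 2*(-206*1/94 + 172*(-¼)) = 2*(-103/47 - 43) = 2*(-2124/47) = -4248/47 ≈ -90.383)
(144 + n)/((-164 + 62) + I(-5)) = (144 - 4248/47)/((-164 + 62) + 9) = 2520/(47*(-102 + 9)) = (2520/47)/(-93) = (2520/47)*(-1/93) = -840/1457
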